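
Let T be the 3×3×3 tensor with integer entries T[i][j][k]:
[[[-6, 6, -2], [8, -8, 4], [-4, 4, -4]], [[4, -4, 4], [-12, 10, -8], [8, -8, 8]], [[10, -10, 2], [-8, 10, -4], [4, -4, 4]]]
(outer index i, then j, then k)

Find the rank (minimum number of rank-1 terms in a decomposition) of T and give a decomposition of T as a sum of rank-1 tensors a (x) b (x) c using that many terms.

Lower bound: in the mode-2 unfolding of T (rows indexed by j, columns by (i,k)) the 3×3 minor on rows j ∈ {0, 1, 2}, columns (i,k) ∈ {(0,0), (0,2), (1,0)} is det [[-6, -2, 4], [8, 4, -12], [-4, -4, 8]] = 64 ≠ 0, so that unfolding has rank ≥ 3 and hence rank(T) ≥ 3 (CP rank is at least every unfolding rank, though it can be larger).
Upper bound: T is a sum of 3 rank-1 terms, T = [0, 1, -1] (x) [0, 1, 0] (x) [-4, 2, 0] + [1, -2, -1] (x) [1, -2, 2] (x) [-2, 2, -2] + [1, 0, -2] (x) [1, -1, 0] (x) [-4, 4, 0] (written with every a and b primitive with positive leading entry and the scale carried by c; CP decompositions are not unique, and this one is verified by expanding entrywise), so rank(T) ≤ 3.
These bounds meet, so rank(T) = 3.

rank(T) = 3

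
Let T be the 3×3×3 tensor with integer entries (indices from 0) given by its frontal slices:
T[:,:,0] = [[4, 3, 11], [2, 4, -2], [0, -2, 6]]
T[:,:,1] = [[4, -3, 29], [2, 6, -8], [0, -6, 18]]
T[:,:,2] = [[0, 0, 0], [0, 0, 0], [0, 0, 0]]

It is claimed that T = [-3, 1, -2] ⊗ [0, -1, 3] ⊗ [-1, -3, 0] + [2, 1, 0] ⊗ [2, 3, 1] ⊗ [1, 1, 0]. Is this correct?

Reconstruct entrywise from the claimed factors. For example, T[0,2,2] = 0 and Σₗ aₗ[0]bₗ[2]cₗ[2] = (-3)·(3)·(0) + (2)·(1)·(0) = 0; checking all 27 entries, every one matches. The claim holds.

Yes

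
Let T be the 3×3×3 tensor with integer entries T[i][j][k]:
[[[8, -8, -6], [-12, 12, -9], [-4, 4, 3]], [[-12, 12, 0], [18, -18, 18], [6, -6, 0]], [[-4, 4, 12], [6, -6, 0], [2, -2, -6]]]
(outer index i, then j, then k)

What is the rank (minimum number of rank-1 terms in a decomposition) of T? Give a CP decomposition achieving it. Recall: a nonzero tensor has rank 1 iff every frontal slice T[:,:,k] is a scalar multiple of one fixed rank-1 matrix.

Lower bound: in the mode-2 unfolding of T (rows indexed by j, columns by (i,k)) the 2×2 minor on rows j ∈ {0, 1}, columns (i,k) ∈ {(0,0), (0,2)} is det [[8, -6], [-12, -9]] = -144 ≠ 0, so that unfolding has rank ≥ 2 and hence rank(T) ≥ 2 (CP rank is at least every unfolding rank, though it can be larger).
Upper bound: with S_k = T[:,:,k], the two rank-1 terms a₁b₁ᵀ, a₂b₂ᵀ are the rank-1 members of the pencil x·S₀ + y·S₂.
The 2×2 minor of x·S₀ + y·S₂ on rows {0,1}, columns {0,1} is −72·xy − 108·y² = (-36)·(2·x + 3·y)(y), vanishing at (x:y) = (3:-2) and (1:0).
M₁ = 3·S₀ − 2·S₂ = [[36, -18, -18], [-36, 18, 18], [-36, 18, 18]] = 18·[1, -1, -1][2, -1, -1]ᵀ and M₂ = S₀ = [[8, -12, -4], [-12, 18, 6], [-4, 6, 2]] = 2·[2, -3, -1][2, -3, -1]ᵀ, so take a₁ = [1, -1, -1], b₁ = [2, -1, -1], a₂ = [2, -3, -1], b₂ = [2, -3, -1].
Each slice is an integer combination of E₁ = a₁b₁ᵀ and E₂ = a₂b₂ᵀ: S₀ = 2·E₂, S₁ = −2·E₂, S₂ = −9·E₁ + 3·E₂; reading off coefficients, c₁ = [0, 0, -9] and c₂ = [2, -2, 3].
Hence T = [1, -1, -1] ⊗ [2, -1, -1] ⊗ [0, 0, -9] + [2, -3, -1] ⊗ [2, -3, -1] ⊗ [2, -2, 3], so rank(T) ≤ 2.
These bounds meet, so rank(T) = 2.

rank(T) = 2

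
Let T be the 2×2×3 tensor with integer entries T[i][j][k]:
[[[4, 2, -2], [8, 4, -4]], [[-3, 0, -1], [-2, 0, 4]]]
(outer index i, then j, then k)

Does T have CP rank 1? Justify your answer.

No

The mode-3 unfolding of T (rows indexed by k, columns by (i,j) = (0,0), (0,1), (1,0), (1,1)) is [[4, 8, -3, -2], [2, 4, 0, 0], [-2, -4, -1, 4]].
There the 3×3 minor on rows k ∈ {0, 1, 2}, columns (i,j) ∈ {(0,0), (1,0), (1,1)} is det [[4, -3, -2], [2, 0, 0], [-2, -1, 4]] = 28 ≠ 0, so this unfolding has rank ≥ 3; CP rank is at least every unfolding rank, so rank(T) ≥ 3.
In particular rank(T) ≥ 3 > 1, so T is not rank-1.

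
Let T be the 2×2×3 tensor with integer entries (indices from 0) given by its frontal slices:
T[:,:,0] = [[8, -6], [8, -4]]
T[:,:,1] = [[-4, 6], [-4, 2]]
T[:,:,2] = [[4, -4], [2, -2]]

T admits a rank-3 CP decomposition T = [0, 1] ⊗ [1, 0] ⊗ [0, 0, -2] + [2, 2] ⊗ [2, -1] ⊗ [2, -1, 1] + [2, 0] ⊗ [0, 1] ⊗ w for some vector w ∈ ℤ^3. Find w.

Subtract the known terms from T to get the rank-1 residual R = [2, 0] ⊗ [0, 1] ⊗ w, so R[i,j,k] = a[i]·b[j]·w[k]. Pick indices with nonzero a[0]·b[1] = (2)·(1) = 2. Only the fibre through (0,1,·) is needed: R[0,1,:] = T[0,1,:] − Σₗ aₗ[0]bₗ[1]cₗ = [-6, 6, -4] − (0)·(0)·[0, 0, -2] − (2)·(-1)·[2, -1, 1] = [-2, 4, -2]. Then w[k] = R[0,1,k] / 2 for each k, giving w = [-2, 4, -2] / 2 = [-1, 2, -1].

w = [-1, 2, -1]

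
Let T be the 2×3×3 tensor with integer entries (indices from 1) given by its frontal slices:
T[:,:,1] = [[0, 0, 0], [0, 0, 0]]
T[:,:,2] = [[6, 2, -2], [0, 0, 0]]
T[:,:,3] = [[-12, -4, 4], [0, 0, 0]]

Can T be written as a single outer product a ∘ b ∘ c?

Yes

If T = a ∘ b ∘ c then every fibre of T is a multiple of the corresponding factor, so read the factors off the fibres through the nonzero entry T[1,1,2] = 6.
The mode-1 fibre T[:,1,2] = [6, 0] gives a = (1, 0) (primitive direction); the mode-2 fibre T[1,:,2] = [6, 2, -2] gives b = (3, 1, -1); then c[k] = T[1,1,k] / (a[1]·b[1]) = [0, 6, -12] / 3 = (0, 2, -4).
Expanding (1, 0) ∘ (3, 1, -1) ∘ (0, 2, -4) reproduces all 18 entries of T, so T = (1, 0) ∘ (3, 1, -1) ∘ (0, 2, -4) and rank(T) ≤ 1.
Equivalently every frontal slice T[:,:,k] is c[k] times the rank-1 matrix (1, 0) ∘ (3, 1, -1). So T has rank 1 (it is nonzero).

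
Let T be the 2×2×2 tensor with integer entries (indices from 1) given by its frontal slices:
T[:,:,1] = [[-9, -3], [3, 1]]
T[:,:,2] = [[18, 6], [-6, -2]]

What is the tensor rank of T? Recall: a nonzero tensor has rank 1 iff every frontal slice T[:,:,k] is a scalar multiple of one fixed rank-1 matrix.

Lower bound: T ≠ 0 (e.g. T[1,1,1] = -9), so rank(T) ≥ 1.
Upper bound: if T = a (x) b (x) c then every fibre of T is a multiple of the corresponding factor, so read the factors off the fibres through the nonzero entry T[1,1,1] = -9.
The mode-1 fibre T[:,1,1] = [-9, 3] gives a = (3, -1) (primitive direction); the mode-2 fibre T[1,:,1] = [-9, -3] gives b = (3, 1); then c[k] = T[1,1,k] / (a[1]·b[1]) = [-9, 18] / 9 = (-1, 2).
Expanding (3, -1) (x) (3, 1) (x) (-1, 2) reproduces all 8 entries of T, so T = (3, -1) (x) (3, 1) (x) (-1, 2) and rank(T) ≤ 1.
These bounds meet, so rank(T) = 1.

1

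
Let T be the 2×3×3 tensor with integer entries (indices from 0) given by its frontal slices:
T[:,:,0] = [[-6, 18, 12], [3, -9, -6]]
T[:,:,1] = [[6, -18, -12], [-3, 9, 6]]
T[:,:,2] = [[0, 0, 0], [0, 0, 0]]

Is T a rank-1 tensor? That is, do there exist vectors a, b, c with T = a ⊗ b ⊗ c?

The mode-1 fibre T[:,0,0] = [-6, 3] gives a = [2, -1] (primitive direction); the mode-2 fibre T[0,:,0] = [-6, 18, 12] gives b = [1, -3, -2]; then c[k] = T[0,0,k] / (a[0]·b[0]) = [-6, 6, 0] / 2 = [-3, 3, 0].
Expanding [2, -1] ⊗ [1, -3, -2] ⊗ [-3, 3, 0] reproduces all 18 entries of T, so T = [2, -1] ⊗ [1, -3, -2] ⊗ [-3, 3, 0] and rank(T) ≤ 1.
Equivalently every frontal slice T[:,:,k] is c[k] times the rank-1 matrix [2, -1] ⊗ [1, -3, -2]. So T has rank 1 (it is nonzero).

Yes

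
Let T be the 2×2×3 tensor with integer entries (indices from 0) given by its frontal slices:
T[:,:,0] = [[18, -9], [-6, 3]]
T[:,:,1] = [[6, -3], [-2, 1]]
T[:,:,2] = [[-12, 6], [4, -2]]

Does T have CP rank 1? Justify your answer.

Yes

If T = a ⊗ b ⊗ c then every fibre of T is a multiple of the corresponding factor, so read the factors off the fibres through the nonzero entry T[0,0,0] = 18.
The mode-1 fibre T[:,0,0] = [18, -6] gives a = [3, -1] (primitive direction); the mode-2 fibre T[0,:,0] = [18, -9] gives b = [2, -1]; then c[k] = T[0,0,k] / (a[0]·b[0]) = [18, 6, -12] / 6 = [3, 1, -2].
Expanding [3, -1] ⊗ [2, -1] ⊗ [3, 1, -2] reproduces all 12 entries of T, so T = [3, -1] ⊗ [2, -1] ⊗ [3, 1, -2] and rank(T) ≤ 1.
Equivalently every frontal slice T[:,:,k] is c[k] times the rank-1 matrix [3, -1] ⊗ [2, -1]. So T has rank 1 (it is nonzero).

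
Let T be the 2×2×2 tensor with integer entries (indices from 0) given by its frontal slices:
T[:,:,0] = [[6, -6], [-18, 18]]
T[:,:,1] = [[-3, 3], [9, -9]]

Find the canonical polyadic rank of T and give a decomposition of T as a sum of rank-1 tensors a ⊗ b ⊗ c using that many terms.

Lower bound: T ≠ 0 (e.g. T[0,0,0] = 6), so rank(T) ≥ 1.
Upper bound: the mode-1 fibre T[:,0,0] = [6, -18] gives a = [1, -3] (primitive direction); the mode-2 fibre T[0,:,0] = [6, -6] gives b = [1, -1]; then c[k] = T[0,0,k] / (a[0]·b[0]) = [6, -3] / 1 = [6, -3].
Expanding [1, -3] ⊗ [1, -1] ⊗ [6, -3] reproduces all 8 entries of T, so T = [1, -3] ⊗ [1, -1] ⊗ [6, -3] and rank(T) ≤ 1.
These bounds meet, so rank(T) = 1.

rank(T) = 1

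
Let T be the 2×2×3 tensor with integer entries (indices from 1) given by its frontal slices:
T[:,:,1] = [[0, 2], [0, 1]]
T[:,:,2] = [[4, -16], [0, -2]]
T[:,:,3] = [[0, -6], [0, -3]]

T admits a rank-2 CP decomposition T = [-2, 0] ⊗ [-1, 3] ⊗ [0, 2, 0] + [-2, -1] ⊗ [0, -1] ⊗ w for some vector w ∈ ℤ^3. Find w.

Subtract the known terms from T to get the rank-1 residual R = [-2, -1] ⊗ [0, -1] ⊗ w, so R[i,j,k] = a[i]·b[j]·w[k]. Pick indices with nonzero a[1]·b[2] = (-2)·(-1) = 2. Only the fibre through (1,2,·) is needed: R[1,2,:] = T[1,2,:] − Σₗ aₗ[1]bₗ[2]cₗ = [2, -16, -6] − (-2)·(3)·[0, 2, 0] = [2, -4, -6]. Then w[k] = R[1,2,k] / 2 for each k, giving w = [2, -4, -6] / 2 = [1, -2, -3].

w = [1, -2, -3]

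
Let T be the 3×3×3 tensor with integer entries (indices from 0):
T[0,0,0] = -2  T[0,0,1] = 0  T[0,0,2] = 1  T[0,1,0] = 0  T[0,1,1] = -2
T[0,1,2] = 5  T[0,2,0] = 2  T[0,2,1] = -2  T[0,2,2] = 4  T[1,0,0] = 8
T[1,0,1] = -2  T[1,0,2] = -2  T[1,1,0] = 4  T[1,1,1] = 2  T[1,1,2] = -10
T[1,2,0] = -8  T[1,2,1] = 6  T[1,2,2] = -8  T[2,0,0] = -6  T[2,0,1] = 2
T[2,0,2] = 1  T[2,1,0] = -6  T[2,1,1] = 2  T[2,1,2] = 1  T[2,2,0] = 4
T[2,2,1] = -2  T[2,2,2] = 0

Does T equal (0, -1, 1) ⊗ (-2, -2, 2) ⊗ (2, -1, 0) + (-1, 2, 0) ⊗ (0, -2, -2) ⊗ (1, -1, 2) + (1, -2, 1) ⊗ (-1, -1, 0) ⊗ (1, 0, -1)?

Reconstruct entry (0,0,0) from the claimed factors: Σₗ aₗ[0]bₗ[0]cₗ[0] = (0)·(-2)·(2) + (-1)·(0)·(1) + (1)·(-1)·(1) = -1, but T[0,0,0] = -2. The claim is false.

No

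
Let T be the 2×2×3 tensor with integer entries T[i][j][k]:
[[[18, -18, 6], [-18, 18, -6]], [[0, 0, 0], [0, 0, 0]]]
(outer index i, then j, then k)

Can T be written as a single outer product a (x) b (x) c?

If T = a (x) b (x) c then every fibre of T is a multiple of the corresponding factor, so read the factors off the fibres through the nonzero entry T[0,0,0] = 18.
The mode-1 fibre T[:,0,0] = [18, 0] gives a = [1, 0] (primitive direction); the mode-2 fibre T[0,:,0] = [18, -18] gives b = [1, -1]; then c[k] = T[0,0,k] / (a[0]·b[0]) = [18, -18, 6] / 1 = [18, -18, 6].
Expanding [1, 0] (x) [1, -1] (x) [18, -18, 6] reproduces all 12 entries of T, so T = [1, 0] (x) [1, -1] (x) [18, -18, 6] and rank(T) ≤ 1.
Equivalently every frontal slice T[:,:,k] is c[k] times the rank-1 matrix [1, 0] (x) [1, -1]. So T has rank 1 (it is nonzero).

Yes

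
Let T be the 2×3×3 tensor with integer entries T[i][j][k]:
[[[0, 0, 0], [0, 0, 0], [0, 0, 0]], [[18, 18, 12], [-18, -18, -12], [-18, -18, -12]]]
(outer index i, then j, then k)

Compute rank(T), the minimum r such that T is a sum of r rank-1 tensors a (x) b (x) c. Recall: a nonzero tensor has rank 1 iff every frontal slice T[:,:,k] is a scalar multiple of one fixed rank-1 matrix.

Lower bound: T ≠ 0 (e.g. T[1,0,0] = 18), so rank(T) ≥ 1.
Upper bound: if T = a (x) b (x) c then every fibre of T is a multiple of the corresponding factor, so read the factors off the fibres through the nonzero entry T[1,0,0] = 18.
The mode-1 fibre T[:,0,0] = [0, 18] gives a = [0, 1] (primitive direction); the mode-2 fibre T[1,:,0] = [18, -18, -18] gives b = [1, -1, -1]; then c[k] = T[1,0,k] / (a[1]·b[0]) = [18, 18, 12] / 1 = [18, 18, 12].
Expanding [0, 1] (x) [1, -1, -1] (x) [18, 18, 12] reproduces all 18 entries of T, so T = [0, 1] (x) [1, -1, -1] (x) [18, 18, 12] and rank(T) ≤ 1.
These bounds meet, so rank(T) = 1.

1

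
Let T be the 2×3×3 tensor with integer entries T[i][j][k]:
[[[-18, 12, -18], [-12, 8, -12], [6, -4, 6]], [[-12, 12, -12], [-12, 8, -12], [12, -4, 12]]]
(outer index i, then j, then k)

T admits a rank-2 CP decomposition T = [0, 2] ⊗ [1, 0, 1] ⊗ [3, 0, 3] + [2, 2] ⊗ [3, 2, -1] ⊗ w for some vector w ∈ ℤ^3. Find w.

w = [-3, 2, -3]

Subtract the known terms from T to get the rank-1 residual R = [2, 2] ⊗ [3, 2, -1] ⊗ w, so R[i,j,k] = a[i]·b[j]·w[k]. Pick indices with nonzero a[0]·b[0] = (2)·(3) = 6. Only the fibre through (0,0,·) is needed: R[0,0,:] = T[0,0,:] − Σₗ aₗ[0]bₗ[0]cₗ = [-18, 12, -18] − (0)·(1)·[3, 0, 3] = [-18, 12, -18]. Then w[k] = R[0,0,k] / 6 for each k, giving w = [-18, 12, -18] / 6 = [-3, 2, -3].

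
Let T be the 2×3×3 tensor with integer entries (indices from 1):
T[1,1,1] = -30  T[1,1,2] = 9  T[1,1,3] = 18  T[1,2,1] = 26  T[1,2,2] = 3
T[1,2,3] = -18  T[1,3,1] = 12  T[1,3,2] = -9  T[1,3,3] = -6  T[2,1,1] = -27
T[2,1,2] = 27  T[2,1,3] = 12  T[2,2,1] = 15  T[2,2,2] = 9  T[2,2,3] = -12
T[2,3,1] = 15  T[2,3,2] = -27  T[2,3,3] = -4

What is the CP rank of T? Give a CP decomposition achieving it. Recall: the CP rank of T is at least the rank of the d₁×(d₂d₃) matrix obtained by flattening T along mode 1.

Lower bound: in the mode-1 unfolding of T (rows indexed by i, columns by (j,k)) the 2×2 minor on rows i ∈ {1, 2}, columns (j,k) ∈ {(1,1), (1,2)} is det [[-30, 9], [-27, 27]] = -567 ≠ 0, so that unfolding has rank ≥ 2 and hence rank(T) ≥ 2 (CP rank is at least every unfolding rank, though it can be larger).
Upper bound: with S_k = T[:,:,k], the two rank-1 terms a₁b₁ᵀ, a₂b₂ᵀ are the rank-1 members of the pencil x·S₁ + y·S₂.
The 2×2 minor of x·S₁ + y·S₂ on rows {1,2}, columns {1,2} is 252·x² − 756·xy = 252·(x − 3·y)(x), vanishing at (x:y) = (3:1) and (0:1).
M₁ = 3·S₁ + S₂ = [[-81, 81, 27], [-54, 54, 18]] = (-9)·[3, 2][3, -3, -1]ᵀ and M₂ = S₂ = [[9, 3, -9], [27, 9, -27]] = 3·[1, 3][3, 1, -3]ᵀ, so take a₁ = [3, 2], b₁ = [3, -3, -1], a₂ = [1, 3], b₂ = [3, 1, -3].
Each slice is an integer combination of E₁ = a₁b₁ᵀ and E₂ = a₂b₂ᵀ: S₁ = −3·E₁ − E₂, S₂ = 3·E₂, S₃ = 2·E₁; reading off coefficients, c₁ = [-3, 0, 2] and c₂ = [-1, 3, 0].
Hence T = [3, 2] ⊗ [3, -3, -1] ⊗ [-3, 0, 2] + [1, 3] ⊗ [3, 1, -3] ⊗ [-1, 3, 0], so rank(T) ≤ 2.
These bounds meet, so rank(T) = 2.

rank(T) = 2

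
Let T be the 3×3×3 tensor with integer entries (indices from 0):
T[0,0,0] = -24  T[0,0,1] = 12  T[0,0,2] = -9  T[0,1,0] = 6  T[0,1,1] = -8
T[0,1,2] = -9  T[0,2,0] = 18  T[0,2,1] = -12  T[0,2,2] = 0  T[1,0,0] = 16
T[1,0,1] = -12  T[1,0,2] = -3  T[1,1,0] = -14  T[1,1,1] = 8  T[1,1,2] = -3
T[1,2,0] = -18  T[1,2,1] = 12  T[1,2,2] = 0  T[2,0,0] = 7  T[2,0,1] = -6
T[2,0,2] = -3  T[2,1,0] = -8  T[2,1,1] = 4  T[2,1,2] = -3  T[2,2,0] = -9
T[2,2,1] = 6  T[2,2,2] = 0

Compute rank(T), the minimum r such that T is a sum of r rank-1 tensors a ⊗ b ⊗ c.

2

Lower bound: the mode-1 unfolding of T (rows indexed by i, columns by (j,k) = (0,0), (0,1), (0,2), (1,0), (1,1), (1,2), (2,0), (2,1), (2,2)) is [[-24, 12, -9, 6, -8, -9, 18, -12, 0], [16, -12, -3, -14, 8, -3, -18, 12, 0], [7, -6, -3, -8, 4, -3, -9, 6, 0]].
There the 2×2 minor on rows i ∈ {0, 1}, columns (j,k) ∈ {(0,0), (0,1)} is det [[-24, 12], [16, -12]] = 96 ≠ 0, so this unfolding has rank ≥ 2; CP rank is at least every unfolding rank, so rank(T) ≥ 2. (Unfolding ranks only ever bound the CP rank from below — rank(T) can be strictly larger than all of them — so the matching upper bound has to come from an explicit 2-term decomposition.)
Upper bound — finding two terms. Write S_k = T[:,:,k] for the frontal slices: S₀ = [[-24, 6, 18], [16, -14, -18], [7, -8, -9]], S₁ = [[12, -8, -12], [-12, 8, 12], [-6, 4, 6]], S₂ = [[-9, -9, 0], [-3, -3, 0], [-3, -3, 0]].
If T = a₁ ⊗ b₁ ⊗ c₁ + a₂ ⊗ b₂ ⊗ c₂ then each S_k = c₁[k]·a₁b₁ᵀ + c₂[k]·a₂b₂ᵀ. S₀ and S₁ are linearly independent, so a₁b₁ᵀ and a₂b₂ᵀ must span the same plane of matrices: they are the rank-1 matrices of the form x·S₀ + y·S₁.
The 2×2 minor of x·S₀ + y·S₁ on rows {0,1}, columns {0,1} is 240·x² − 160·xy = 80·(3·x − 2·y)(x), vanishing at (x:y) = (2:3) and (0:1).
M₁ = 2·S₀ + 3·S₁ = [[-12, -12, 0], [-4, -4, 0], [-4, -4, 0]] = (-4)·[3, 1, 1][1, 1, 0]ᵀ and M₂ = S₁ = [[12, -8, -12], [-12, 8, 12], [-6, 4, 6]] = 2·[2, -2, -1][3, -2, -3]ᵀ, so take a₁ = [3, 1, 1], b₁ = [1, 1, 0], a₂ = [2, -2, -1], b₂ = [3, -2, -3].
Each slice is an integer combination of E₁ = a₁b₁ᵀ and E₂ = a₂b₂ᵀ: S₀ = −2·E₁ − 3·E₂, S₁ = 2·E₂, S₂ = −3·E₁; reading off coefficients, c₁ = [-2, 0, -3] and c₂ = [-3, 2, 0].
Hence T = [3, 1, 1] ⊗ [1, 1, 0] ⊗ [-2, 0, -3] + [2, -2, -1] ⊗ [3, -2, -3] ⊗ [-3, 2, 0], so rank(T) ≤ 2.
These bounds meet, so rank(T) = 2.
Check entry T[2,2,1] = 6: (1)·(0)·(0) + (-1)·(-3)·(2) = 6.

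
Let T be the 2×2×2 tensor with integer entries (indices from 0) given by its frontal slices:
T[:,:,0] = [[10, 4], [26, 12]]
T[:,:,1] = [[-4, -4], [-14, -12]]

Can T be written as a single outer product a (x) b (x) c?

No

The mode-2 unfolding of T (rows indexed by j, columns by (i,k) = (0,0), (0,1), (1,0), (1,1)) is [[10, -4, 26, -14], [4, -4, 12, -12]].
There the 2×2 minor on rows j ∈ {0, 1}, columns (i,k) ∈ {(0,0), (0,1)} is det [[10, -4], [4, -4]] = -24 ≠ 0, so this unfolding has rank ≥ 2; CP rank is at least every unfolding rank, so rank(T) ≥ 2.
In particular rank(T) ≥ 2 > 1, so T is not rank-1.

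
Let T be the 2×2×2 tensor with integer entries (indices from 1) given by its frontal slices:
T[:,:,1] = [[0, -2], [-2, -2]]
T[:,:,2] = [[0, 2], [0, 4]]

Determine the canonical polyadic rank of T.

Lower bound: the mode-3 unfolding of T (rows indexed by k, columns by (i,j) = (1,1), (1,2), (2,1), (2,2)) is [[0, -2, -2, -2], [0, 2, 0, 4]].
There the 2×2 minor on rows k ∈ {1, 2}, columns (i,j) ∈ {(1,2), (2,1)} is det [[-2, -2], [2, 0]] = 4 ≠ 0, so this unfolding has rank ≥ 2; CP rank is at least every unfolding rank, so rank(T) ≥ 2. (Flattening ranks never certify an upper bound on CP rank; for that we must actually write T with 2 rank-1 terms.)
Upper bound — finding two terms. Write S_k = T[:,:,k] for the frontal slices: S₁ = [[0, -2], [-2, -2]], S₂ = [[0, 2], [0, 4]].
If T = a₁ ∘ b₁ ∘ c₁ + a₂ ∘ b₂ ∘ c₂ then each S_k = c₁[k]·a₁b₁ᵀ + c₂[k]·a₂b₂ᵀ. S₁ and S₂ are linearly independent, so a₁b₁ᵀ and a₂b₂ᵀ must span the same plane of matrices: they are the rank-1 matrices of the form x·S₁ + y·S₂.
det(x·S₁ + y·S₂) is −4·x² + 4·xy = (-4)·(x − y)(x), vanishing at (x:y) = (1:1) and (0:1).
M₁ = S₁ + S₂ = [[0, 0], [-2, 2]] = (-2)·[0, 1][1, -1]ᵀ and M₂ = S₂ = [[0, 2], [0, 4]] = 2·[1, 2][0, 1]ᵀ, so take a₁ = [0, 1], b₁ = [1, -1], a₂ = [1, 2], b₂ = [0, 1].
Each slice is an integer combination of E₁ = a₁b₁ᵀ and E₂ = a₂b₂ᵀ: S₁ = −2·E₁ − 2·E₂, S₂ = 2·E₂; reading off coefficients, c₁ = [-2, 0] and c₂ = [-2, 2].
Hence T = [0, 1] ∘ [1, -1] ∘ [-2, 0] + [1, 2] ∘ [0, 1] ∘ [-2, 2], so rank(T) ≤ 2.
These bounds meet, so rank(T) = 2.

2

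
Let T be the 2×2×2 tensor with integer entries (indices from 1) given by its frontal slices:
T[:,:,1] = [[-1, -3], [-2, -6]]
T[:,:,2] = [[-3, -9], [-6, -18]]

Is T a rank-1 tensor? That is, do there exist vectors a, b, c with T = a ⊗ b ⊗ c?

Yes

If T = a ⊗ b ⊗ c then every fibre of T is a multiple of the corresponding factor, so read the factors off the fibres through the nonzero entry T[1,1,1] = -1.
The mode-1 fibre T[:,1,1] = [-1, -2] gives a = [1, 2] (primitive direction); the mode-2 fibre T[1,:,1] = [-1, -3] gives b = [1, 3]; then c[k] = T[1,1,k] / (a[1]·b[1]) = [-1, -3] / 1 = [-1, -3].
Expanding [1, 2] ⊗ [1, 3] ⊗ [-1, -3] reproduces all 8 entries of T, so T = [1, 2] ⊗ [1, 3] ⊗ [-1, -3] and rank(T) ≤ 1.
Equivalently every frontal slice T[:,:,k] is c[k] times the rank-1 matrix [1, 2] ⊗ [1, 3]. So T has rank 1 (it is nonzero).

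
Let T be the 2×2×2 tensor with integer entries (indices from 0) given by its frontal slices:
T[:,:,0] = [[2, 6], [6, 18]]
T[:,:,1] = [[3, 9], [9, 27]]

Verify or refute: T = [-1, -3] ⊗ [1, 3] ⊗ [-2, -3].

Reconstruct entrywise from the claimed factors. For example, T[0,1,0] = 6 and Σₗ aₗ[0]bₗ[1]cₗ[0] = (-1)·(3)·(-2) = 6; checking all 8 entries, every one matches. The claim holds.

Yes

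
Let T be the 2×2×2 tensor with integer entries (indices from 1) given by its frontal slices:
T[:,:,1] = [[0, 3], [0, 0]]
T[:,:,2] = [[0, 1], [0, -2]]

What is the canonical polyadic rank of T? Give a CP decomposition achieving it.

rank(T) = 2

Lower bound: the mode-1 unfolding of T (rows indexed by i, columns by (j,k) = (1,1), (1,2), (2,1), (2,2)) is [[0, 0, 3, 1], [0, 0, 0, -2]].
There the 2×2 minor on rows i ∈ {1, 2}, columns (j,k) ∈ {(2,1), (2,2)} is det [[3, 1], [0, -2]] = -6 ≠ 0, so this unfolding has rank ≥ 2; CP rank is at least every unfolding rank, so rank(T) ≥ 2. (This is only a lower bound: in general the CP rank may exceed every unfolding rank, so we still need to exhibit 2 rank-1 terms summing to T.)
Upper bound — finding two terms. Every mode-2 slice of T is a multiple of one matrix: T[:,j,:] = b[j]·M with b = (0, 1) and M = [[3, 1], [0, -2]] (rows indexed by i, columns by k). So it suffices to write M as a sum of two rank-1 matrices.
Splitting M by its rows (i = 1, 2), M = (1, 0)(3, 1)ᵀ + (0, 1)(0, -2)ᵀ.
Hence T = (1, 0) ⊗ (0, 1) ⊗ (3, 1) + (0, 1) ⊗ (0, 1) ⊗ (0, -2), so rank(T) ≤ 2.
These bounds meet, so rank(T) = 2.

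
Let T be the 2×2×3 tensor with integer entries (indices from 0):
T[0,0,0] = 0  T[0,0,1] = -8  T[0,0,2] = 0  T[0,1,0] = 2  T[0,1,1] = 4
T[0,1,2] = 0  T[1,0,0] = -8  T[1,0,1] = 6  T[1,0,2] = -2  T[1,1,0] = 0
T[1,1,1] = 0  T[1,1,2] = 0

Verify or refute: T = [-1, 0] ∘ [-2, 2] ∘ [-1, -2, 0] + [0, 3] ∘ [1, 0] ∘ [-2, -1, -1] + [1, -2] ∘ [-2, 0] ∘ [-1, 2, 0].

No

Reconstruct entry (1,0,0) from the claimed factors: Σₗ aₗ[1]bₗ[0]cₗ[0] = (0)·(-2)·(-1) + (3)·(1)·(-2) + (-2)·(-2)·(-1) = -10, but T[1,0,0] = -8. The claim is false.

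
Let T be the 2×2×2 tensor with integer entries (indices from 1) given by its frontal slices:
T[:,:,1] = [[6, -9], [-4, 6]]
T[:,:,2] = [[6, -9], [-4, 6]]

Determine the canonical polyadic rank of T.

Lower bound: T ≠ 0 (e.g. T[1,1,1] = 6), so rank(T) ≥ 1.
Upper bound: if T = a ⊗ b ⊗ c then every fibre of T is a multiple of the corresponding factor, so read the factors off the fibres through the nonzero entry T[1,1,1] = 6.
The mode-1 fibre T[:,1,1] = [6, -4] gives a = (3, -2) (primitive direction); the mode-2 fibre T[1,:,1] = [6, -9] gives b = (2, -3); then c[k] = T[1,1,k] / (a[1]·b[1]) = [6, 6] / 6 = (1, 1).
Expanding (3, -2) ⊗ (2, -3) ⊗ (1, 1) reproduces all 8 entries of T, so T = (3, -2) ⊗ (2, -3) ⊗ (1, 1) and rank(T) ≤ 1.
These bounds meet, so rank(T) = 1.

1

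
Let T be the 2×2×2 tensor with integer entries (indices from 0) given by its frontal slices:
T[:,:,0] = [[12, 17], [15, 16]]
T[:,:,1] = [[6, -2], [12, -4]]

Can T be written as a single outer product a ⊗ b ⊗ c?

The mode-2 unfolding of T (rows indexed by j, columns by (i,k) = (0,0), (0,1), (1,0), (1,1)) is [[12, 6, 15, 12], [17, -2, 16, -4]].
There the 2×2 minor on rows j ∈ {0, 1}, columns (i,k) ∈ {(0,0), (0,1)} is det [[12, 6], [17, -2]] = -126 ≠ 0, so this unfolding has rank ≥ 2; CP rank is at least every unfolding rank, so rank(T) ≥ 2.
In particular rank(T) ≥ 2 > 1, so T is not rank-1.

No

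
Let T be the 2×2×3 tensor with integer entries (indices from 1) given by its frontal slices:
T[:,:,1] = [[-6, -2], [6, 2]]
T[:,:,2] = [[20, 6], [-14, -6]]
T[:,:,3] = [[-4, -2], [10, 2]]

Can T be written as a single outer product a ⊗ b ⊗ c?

No

The mode-2 unfolding of T (rows indexed by j, columns by (i,k) = (1,1), (1,2), (1,3), (2,1), (2,2), (2,3)) is [[-6, 20, -4, 6, -14, 10], [-2, 6, -2, 2, -6, 2]].
There the 2×2 minor on rows j ∈ {1, 2}, columns (i,k) ∈ {(1,1), (1,2)} is det [[-6, 20], [-2, 6]] = 4 ≠ 0, so this unfolding has rank ≥ 2; CP rank is at least every unfolding rank, so rank(T) ≥ 2.
In particular rank(T) ≥ 2 > 1, so T is not rank-1.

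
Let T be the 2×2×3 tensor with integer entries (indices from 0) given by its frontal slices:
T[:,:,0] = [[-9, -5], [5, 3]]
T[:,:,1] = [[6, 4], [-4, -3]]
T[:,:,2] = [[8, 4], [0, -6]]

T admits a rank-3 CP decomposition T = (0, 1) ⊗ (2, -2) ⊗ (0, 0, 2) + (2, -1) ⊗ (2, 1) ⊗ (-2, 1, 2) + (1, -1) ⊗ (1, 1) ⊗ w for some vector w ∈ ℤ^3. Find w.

Subtract the known terms from T to get the rank-1 residual R = (1, -1) ⊗ (1, 1) ⊗ w, so R[i,j,k] = a[i]·b[j]·w[k]. Pick indices with nonzero a[0]·b[0] = (1)·(1) = 1. Only the fibre through (0,0,·) is needed: R[0,0,:] = T[0,0,:] − Σₗ aₗ[0]bₗ[0]cₗ = [-9, 6, 8] − (0)·(2)·(0, 0, 2) − (2)·(2)·(-2, 1, 2) = [-1, 2, 0]. Then w[k] = R[0,0,k] / 1 for each k, giving w = [-1, 2, 0] / 1 = (-1, 2, 0).

w = (-1, 2, 0)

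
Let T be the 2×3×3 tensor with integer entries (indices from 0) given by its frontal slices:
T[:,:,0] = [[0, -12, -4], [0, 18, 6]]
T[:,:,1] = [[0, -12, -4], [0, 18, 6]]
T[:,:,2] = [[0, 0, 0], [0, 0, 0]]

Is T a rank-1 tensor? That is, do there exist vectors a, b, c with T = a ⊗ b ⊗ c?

If T = a ⊗ b ⊗ c then every fibre of T is a multiple of the corresponding factor, so read the factors off the fibres through the nonzero entry T[0,1,0] = -12.
The mode-1 fibre T[:,1,0] = [-12, 18] gives a = [2, -3] (primitive direction); the mode-2 fibre T[0,:,0] = [0, -12, -4] gives b = [0, 3, 1]; then c[k] = T[0,1,k] / (a[0]·b[1]) = [-12, -12, 0] / 6 = [-2, -2, 0].
Expanding [2, -3] ⊗ [0, 3, 1] ⊗ [-2, -2, 0] reproduces all 18 entries of T, so T = [2, -3] ⊗ [0, 3, 1] ⊗ [-2, -2, 0] and rank(T) ≤ 1.
Equivalently every frontal slice T[:,:,k] is c[k] times the rank-1 matrix [2, -3] ⊗ [0, 3, 1]. So T has rank 1 (it is nonzero).

Yes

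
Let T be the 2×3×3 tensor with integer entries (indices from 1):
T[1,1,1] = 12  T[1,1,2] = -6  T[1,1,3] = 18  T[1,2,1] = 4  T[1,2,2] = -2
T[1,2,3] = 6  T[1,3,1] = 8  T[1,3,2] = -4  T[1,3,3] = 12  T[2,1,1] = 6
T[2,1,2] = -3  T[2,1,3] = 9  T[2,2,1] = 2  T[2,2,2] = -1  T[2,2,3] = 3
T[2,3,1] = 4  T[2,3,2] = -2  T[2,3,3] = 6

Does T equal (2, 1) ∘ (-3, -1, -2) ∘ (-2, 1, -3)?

Reconstruct entrywise from the claimed factors. For example, T[1,3,1] = 8 and Σₗ aₗ[1]bₗ[3]cₗ[1] = (2)·(-2)·(-2) = 8; checking all 18 entries, every one matches. The claim holds.

Yes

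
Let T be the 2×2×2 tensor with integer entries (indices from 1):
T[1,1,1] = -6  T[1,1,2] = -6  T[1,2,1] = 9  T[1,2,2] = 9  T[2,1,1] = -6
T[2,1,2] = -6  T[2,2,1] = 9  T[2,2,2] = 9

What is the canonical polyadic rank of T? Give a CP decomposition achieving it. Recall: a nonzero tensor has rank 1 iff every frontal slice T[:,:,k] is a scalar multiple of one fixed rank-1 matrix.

Lower bound: T ≠ 0 (e.g. T[1,1,1] = -6), so rank(T) ≥ 1.
Upper bound: if T = a ⊗ b ⊗ c then every fibre of T is a multiple of the corresponding factor, so read the factors off the fibres through the nonzero entry T[1,1,1] = -6.
The mode-1 fibre T[:,1,1] = [-6, -6] gives a = (1, 1) (primitive direction); the mode-2 fibre T[1,:,1] = [-6, 9] gives b = (2, -3); then c[k] = T[1,1,k] / (a[1]·b[1]) = [-6, -6] / 2 = (-3, -3).
Expanding (1, 1) ⊗ (2, -3) ⊗ (-3, -3) reproduces all 8 entries of T, so T = (1, 1) ⊗ (2, -3) ⊗ (-3, -3) and rank(T) ≤ 1.
These bounds meet, so rank(T) = 1.

rank(T) = 1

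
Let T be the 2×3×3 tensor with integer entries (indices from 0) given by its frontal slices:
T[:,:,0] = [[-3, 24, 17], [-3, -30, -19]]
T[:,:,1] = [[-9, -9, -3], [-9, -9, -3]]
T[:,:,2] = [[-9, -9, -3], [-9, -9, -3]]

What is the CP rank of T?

2

Lower bound: the mode-3 unfolding of T (rows indexed by k, columns by (i,j) = (0,0), (0,1), (0,2), (1,0), (1,1), (1,2)) is [[-3, 24, 17, -3, -30, -19], [-9, -9, -3, -9, -9, -3], [-9, -9, -3, -9, -9, -3]].
There the 2×2 minor on rows k ∈ {0, 1}, columns (i,j) ∈ {(0,0), (0,1)} is det [[-3, 24], [-9, -9]] = 243 ≠ 0, so this unfolding has rank ≥ 2; CP rank is at least every unfolding rank, so rank(T) ≥ 2. (Flattening ranks never certify an upper bound on CP rank; for that we must actually write T with 2 rank-1 terms.)
Upper bound — finding two terms. Write S_k = T[:,:,k] for the frontal slices: S₀ = [[-3, 24, 17], [-3, -30, -19]], S₁ = [[-9, -9, -3], [-9, -9, -3]], S₂ = [[-9, -9, -3], [-9, -9, -3]].
If T = a₁ (x) b₁ (x) c₁ + a₂ (x) b₂ (x) c₂ then each S_k = c₁[k]·a₁b₁ᵀ + c₂[k]·a₂b₂ᵀ. S₀ and S₁ are linearly independent, so a₁b₁ᵀ and a₂b₂ᵀ must span the same plane of matrices: they are the rank-1 matrices of the form x·S₀ + y·S₁.
The 2×2 minor of x·S₀ + y·S₁ on rows {0,1}, columns {0,1} is 162·x² + 486·xy = 162·(x + 3·y)(x), vanishing at (x:y) = (3:-1) and (0:1).
M₁ = 3·S₀ − S₁ = [[0, 81, 54], [0, -81, -54]] = 27·[1, -1][0, 3, 2]ᵀ and M₂ = S₁ = [[-9, -9, -3], [-9, -9, -3]] = (-3)·[1, 1][3, 3, 1]ᵀ, so take a₁ = [1, -1], b₁ = [0, 3, 2], a₂ = [1, 1], b₂ = [3, 3, 1].
Each slice is an integer combination of E₁ = a₁b₁ᵀ and E₂ = a₂b₂ᵀ: S₀ = 9·E₁ − E₂, S₁ = −3·E₂, S₂ = −3·E₂; reading off coefficients, c₁ = [9, 0, 0] and c₂ = [-1, -3, -3].
Hence T = [1, -1] (x) [0, 3, 2] (x) [9, 0, 0] + [1, 1] (x) [3, 3, 1] (x) [-1, -3, -3], so rank(T) ≤ 2.
These bounds meet, so rank(T) = 2.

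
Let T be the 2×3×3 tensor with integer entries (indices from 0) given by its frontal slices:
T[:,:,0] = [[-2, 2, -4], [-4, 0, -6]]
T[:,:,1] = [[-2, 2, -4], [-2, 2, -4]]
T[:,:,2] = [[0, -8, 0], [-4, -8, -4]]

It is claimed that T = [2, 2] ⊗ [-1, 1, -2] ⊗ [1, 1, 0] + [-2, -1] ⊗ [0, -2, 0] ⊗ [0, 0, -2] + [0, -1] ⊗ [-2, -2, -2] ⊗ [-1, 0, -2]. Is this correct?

Reconstruct entrywise from the claimed factors. For example, T[1,0,1] = -2 and Σₗ aₗ[1]bₗ[0]cₗ[1] = (2)·(-1)·(1) + (-1)·(0)·(0) + (-1)·(-2)·(0) = -2; checking all 18 entries, every one matches. The claim holds.

Yes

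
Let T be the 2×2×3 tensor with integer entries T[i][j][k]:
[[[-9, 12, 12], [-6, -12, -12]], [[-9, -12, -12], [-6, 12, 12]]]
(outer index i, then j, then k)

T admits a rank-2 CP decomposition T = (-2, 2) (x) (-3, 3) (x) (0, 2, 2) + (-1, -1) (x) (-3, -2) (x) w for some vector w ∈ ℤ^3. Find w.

Subtract the known terms from T to get the rank-1 residual R = (-1, -1) (x) (-3, -2) (x) w, so R[i,j,k] = a[i]·b[j]·w[k]. Pick indices with nonzero a[0]·b[0] = (-1)·(-3) = 3. Only the fibre through (0,0,·) is needed: R[0,0,:] = T[0,0,:] − Σₗ aₗ[0]bₗ[0]cₗ = [-9, 12, 12] − (-2)·(-3)·(0, 2, 2) = [-9, 0, 0]. Then w[k] = R[0,0,k] / 3 for each k, giving w = [-9, 0, 0] / 3 = (-3, 0, 0).

w = (-3, 0, 0)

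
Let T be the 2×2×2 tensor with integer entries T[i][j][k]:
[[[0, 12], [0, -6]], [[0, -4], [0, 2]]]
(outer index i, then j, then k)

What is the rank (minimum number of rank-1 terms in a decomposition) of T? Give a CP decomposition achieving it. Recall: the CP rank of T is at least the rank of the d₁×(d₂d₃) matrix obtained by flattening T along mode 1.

Lower bound: T ≠ 0 (e.g. T[0,0,1] = 12), so rank(T) ≥ 1.
Upper bound: if T = a (x) b (x) c then every fibre of T is a multiple of the corresponding factor, so read the factors off the fibres through the nonzero entry T[0,0,1] = 12.
The mode-1 fibre T[:,0,1] = [12, -4] gives a = [3, -1] (primitive direction); the mode-2 fibre T[0,:,1] = [12, -6] gives b = [2, -1]; then c[k] = T[0,0,k] / (a[0]·b[0]) = [0, 12] / 6 = [0, 2].
Expanding [3, -1] (x) [2, -1] (x) [0, 2] reproduces all 8 entries of T, so T = [3, -1] (x) [2, -1] (x) [0, 2] and rank(T) ≤ 1.
These bounds meet, so rank(T) = 1.

rank(T) = 1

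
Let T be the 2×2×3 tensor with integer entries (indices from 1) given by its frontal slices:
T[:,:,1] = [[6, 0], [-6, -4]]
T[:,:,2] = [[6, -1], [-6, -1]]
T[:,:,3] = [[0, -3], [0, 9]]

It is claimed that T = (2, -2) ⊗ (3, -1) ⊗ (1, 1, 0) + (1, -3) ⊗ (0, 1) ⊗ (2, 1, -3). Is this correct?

Reconstruct entrywise from the claimed factors. For example, T[2,2,3] = 9 and Σₗ aₗ[2]bₗ[2]cₗ[3] = (-2)·(-1)·(0) + (-3)·(1)·(-3) = 9; checking all 12 entries, every one matches. The claim holds.

Yes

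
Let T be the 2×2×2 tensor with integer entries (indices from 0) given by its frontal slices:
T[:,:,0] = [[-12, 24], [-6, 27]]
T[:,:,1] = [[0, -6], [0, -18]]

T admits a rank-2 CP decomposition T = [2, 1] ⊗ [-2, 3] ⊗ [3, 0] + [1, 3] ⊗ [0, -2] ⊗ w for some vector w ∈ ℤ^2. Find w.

w = [-3, 3]

Subtract the known terms from T to get the rank-1 residual R = [1, 3] ⊗ [0, -2] ⊗ w, so R[i,j,k] = a[i]·b[j]·w[k]. Pick indices with nonzero a[0]·b[1] = (1)·(-2) = -2. Only the fibre through (0,1,·) is needed: R[0,1,:] = T[0,1,:] − Σₗ aₗ[0]bₗ[1]cₗ = [24, -6] − (2)·(3)·[3, 0] = [6, -6]. Then w[k] = R[0,1,k] / -2 for each k, giving w = [6, -6] / -2 = [-3, 3].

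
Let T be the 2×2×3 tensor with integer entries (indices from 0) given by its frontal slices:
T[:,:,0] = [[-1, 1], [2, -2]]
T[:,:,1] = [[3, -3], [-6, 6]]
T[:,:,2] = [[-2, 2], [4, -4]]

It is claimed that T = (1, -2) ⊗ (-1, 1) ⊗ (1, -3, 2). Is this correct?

Reconstruct entrywise from the claimed factors. For example, T[0,0,0] = -1 and Σₗ aₗ[0]bₗ[0]cₗ[0] = (1)·(-1)·(1) = -1; checking all 12 entries, every one matches. The claim holds.

Yes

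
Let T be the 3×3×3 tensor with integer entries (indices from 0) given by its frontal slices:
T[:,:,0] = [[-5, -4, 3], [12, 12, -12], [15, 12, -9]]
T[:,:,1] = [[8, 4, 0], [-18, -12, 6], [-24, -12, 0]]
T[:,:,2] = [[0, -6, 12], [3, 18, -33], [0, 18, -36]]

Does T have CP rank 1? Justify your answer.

No

The mode-3 unfolding of T (rows indexed by k, columns by (i,j) = (0,0), (0,1), (0,2), (1,0), (1,1), (1,2), (2,0), (2,1), (2,2)) is [[-5, -4, 3, 12, 12, -12, 15, 12, -9], [8, 4, 0, -18, -12, 6, -24, -12, 0], [0, -6, 12, 3, 18, -33, 0, 18, -36]].
There the 2×2 minor on rows k ∈ {0, 1}, columns (i,j) ∈ {(0,0), (0,1)} is det [[-5, -4], [8, 4]] = 12 ≠ 0, so this unfolding has rank ≥ 2; CP rank is at least every unfolding rank, so rank(T) ≥ 2.
In particular rank(T) ≥ 2 > 1, so T is not rank-1.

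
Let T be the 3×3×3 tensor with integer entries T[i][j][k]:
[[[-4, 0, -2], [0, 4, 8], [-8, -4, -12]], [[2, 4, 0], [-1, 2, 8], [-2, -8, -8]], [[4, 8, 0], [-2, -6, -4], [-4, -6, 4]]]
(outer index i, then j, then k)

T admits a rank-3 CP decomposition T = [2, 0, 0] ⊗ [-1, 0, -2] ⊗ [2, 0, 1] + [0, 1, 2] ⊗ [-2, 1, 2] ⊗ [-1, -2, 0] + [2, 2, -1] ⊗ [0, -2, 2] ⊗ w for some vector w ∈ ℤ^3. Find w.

w = [0, -1, -2]

Subtract the known terms from T to get the rank-1 residual R = [2, 2, -1] ⊗ [0, -2, 2] ⊗ w, so R[i,j,k] = a[i]·b[j]·w[k]. Pick indices with nonzero a[0]·b[1] = (2)·(-2) = -4. Only the fibre through (0,1,·) is needed: R[0,1,:] = T[0,1,:] − Σₗ aₗ[0]bₗ[1]cₗ = [0, 4, 8] − (2)·(0)·[2, 0, 1] − (0)·(1)·[-1, -2, 0] = [0, 4, 8]. Then w[k] = R[0,1,k] / -4 for each k, giving w = [0, 4, 8] / -4 = [0, -1, -2].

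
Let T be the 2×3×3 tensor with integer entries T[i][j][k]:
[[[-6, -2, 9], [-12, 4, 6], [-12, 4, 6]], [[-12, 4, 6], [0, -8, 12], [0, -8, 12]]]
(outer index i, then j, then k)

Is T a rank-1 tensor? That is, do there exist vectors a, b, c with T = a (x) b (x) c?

No

The mode-1 unfolding of T (rows indexed by i, columns by (j,k) = (0,0), (0,1), (0,2), (1,0), (1,1), (1,2), (2,0), (2,1), (2,2)) is [[-6, -2, 9, -12, 4, 6, -12, 4, 6], [-12, 4, 6, 0, -8, 12, 0, -8, 12]].
There the 2×2 minor on rows i ∈ {0, 1}, columns (j,k) ∈ {(0,0), (0,1)} is det [[-6, -2], [-12, 4]] = -48 ≠ 0, so this unfolding has rank ≥ 2; CP rank is at least every unfolding rank, so rank(T) ≥ 2.
In particular rank(T) ≥ 2 > 1, so T is not rank-1.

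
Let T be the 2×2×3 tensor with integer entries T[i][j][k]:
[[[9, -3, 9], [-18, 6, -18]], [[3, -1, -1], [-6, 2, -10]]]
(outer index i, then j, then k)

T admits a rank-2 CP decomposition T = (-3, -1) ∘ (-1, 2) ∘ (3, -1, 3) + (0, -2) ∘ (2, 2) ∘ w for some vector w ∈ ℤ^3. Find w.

w = (0, 0, 1)

Subtract the known terms from T to get the rank-1 residual R = (0, -2) ∘ (2, 2) ∘ w, so R[i,j,k] = a[i]·b[j]·w[k]. Pick indices with nonzero a[1]·b[0] = (-2)·(2) = -4. Only the fibre through (1,0,·) is needed: R[1,0,:] = T[1,0,:] − Σₗ aₗ[1]bₗ[0]cₗ = [3, -1, -1] − (-1)·(-1)·(3, -1, 3) = [0, 0, -4]. Then w[k] = R[1,0,k] / -4 for each k, giving w = [0, 0, -4] / -4 = (0, 0, 1).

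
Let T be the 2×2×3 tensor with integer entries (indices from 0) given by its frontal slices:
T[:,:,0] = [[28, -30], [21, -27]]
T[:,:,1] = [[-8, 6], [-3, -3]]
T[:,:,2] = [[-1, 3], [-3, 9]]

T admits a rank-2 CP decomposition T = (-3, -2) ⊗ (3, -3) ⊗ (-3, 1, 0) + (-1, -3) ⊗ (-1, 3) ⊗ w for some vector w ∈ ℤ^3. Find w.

w = (1, 1, -1)

Subtract the known terms from T to get the rank-1 residual R = (-1, -3) ⊗ (-1, 3) ⊗ w, so R[i,j,k] = a[i]·b[j]·w[k]. Pick indices with nonzero a[0]·b[0] = (-1)·(-1) = 1. Only the fibre through (0,0,·) is needed: R[0,0,:] = T[0,0,:] − Σₗ aₗ[0]bₗ[0]cₗ = [28, -8, -1] − (-3)·(3)·(-3, 1, 0) = [1, 1, -1]. Then w[k] = R[0,0,k] / 1 for each k, giving w = [1, 1, -1] / 1 = (1, 1, -1).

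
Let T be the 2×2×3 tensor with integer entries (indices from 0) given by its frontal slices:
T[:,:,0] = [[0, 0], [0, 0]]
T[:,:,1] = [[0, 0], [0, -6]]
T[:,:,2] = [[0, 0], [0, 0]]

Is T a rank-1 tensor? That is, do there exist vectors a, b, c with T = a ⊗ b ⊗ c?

Yes

If T = a ⊗ b ⊗ c then every fibre of T is a multiple of the corresponding factor, so read the factors off the fibres through the nonzero entry T[1,1,1] = -6.
The mode-1 fibre T[:,1,1] = [0, -6] gives a = [0, 1] (primitive direction); the mode-2 fibre T[1,:,1] = [0, -6] gives b = [0, 1]; then c[k] = T[1,1,k] / (a[1]·b[1]) = [0, -6, 0] / 1 = [0, -6, 0].
Expanding [0, 1] ⊗ [0, 1] ⊗ [0, -6, 0] reproduces all 12 entries of T, so T = [0, 1] ⊗ [0, 1] ⊗ [0, -6, 0] and rank(T) ≤ 1.
Equivalently every frontal slice T[:,:,k] is c[k] times the rank-1 matrix [0, 1] ⊗ [0, 1]. So T has rank 1 (it is nonzero).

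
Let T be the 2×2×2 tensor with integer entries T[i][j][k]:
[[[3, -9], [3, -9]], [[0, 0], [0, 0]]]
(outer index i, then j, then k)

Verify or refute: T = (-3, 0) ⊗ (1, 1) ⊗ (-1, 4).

No

Reconstruct entry (0,0,1) from the claimed factors: Σₗ aₗ[0]bₗ[0]cₗ[1] = (-3)·(1)·(4) = -12, but T[0,0,1] = -9. The claim is false.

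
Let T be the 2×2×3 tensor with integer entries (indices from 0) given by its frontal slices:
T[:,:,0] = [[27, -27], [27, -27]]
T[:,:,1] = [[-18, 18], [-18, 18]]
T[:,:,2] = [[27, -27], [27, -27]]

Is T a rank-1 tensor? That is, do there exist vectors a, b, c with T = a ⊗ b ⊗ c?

Yes

If T = a ⊗ b ⊗ c then every fibre of T is a multiple of the corresponding factor, so read the factors off the fibres through the nonzero entry T[0,0,0] = 27.
The mode-1 fibre T[:,0,0] = [27, 27] gives a = [1, 1] (primitive direction); the mode-2 fibre T[0,:,0] = [27, -27] gives b = [1, -1]; then c[k] = T[0,0,k] / (a[0]·b[0]) = [27, -18, 27] / 1 = [27, -18, 27].
Expanding [1, 1] ⊗ [1, -1] ⊗ [27, -18, 27] reproduces all 12 entries of T, so T = [1, 1] ⊗ [1, -1] ⊗ [27, -18, 27] and rank(T) ≤ 1.
Equivalently every frontal slice T[:,:,k] is c[k] times the rank-1 matrix [1, 1] ⊗ [1, -1]. So T has rank 1 (it is nonzero).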